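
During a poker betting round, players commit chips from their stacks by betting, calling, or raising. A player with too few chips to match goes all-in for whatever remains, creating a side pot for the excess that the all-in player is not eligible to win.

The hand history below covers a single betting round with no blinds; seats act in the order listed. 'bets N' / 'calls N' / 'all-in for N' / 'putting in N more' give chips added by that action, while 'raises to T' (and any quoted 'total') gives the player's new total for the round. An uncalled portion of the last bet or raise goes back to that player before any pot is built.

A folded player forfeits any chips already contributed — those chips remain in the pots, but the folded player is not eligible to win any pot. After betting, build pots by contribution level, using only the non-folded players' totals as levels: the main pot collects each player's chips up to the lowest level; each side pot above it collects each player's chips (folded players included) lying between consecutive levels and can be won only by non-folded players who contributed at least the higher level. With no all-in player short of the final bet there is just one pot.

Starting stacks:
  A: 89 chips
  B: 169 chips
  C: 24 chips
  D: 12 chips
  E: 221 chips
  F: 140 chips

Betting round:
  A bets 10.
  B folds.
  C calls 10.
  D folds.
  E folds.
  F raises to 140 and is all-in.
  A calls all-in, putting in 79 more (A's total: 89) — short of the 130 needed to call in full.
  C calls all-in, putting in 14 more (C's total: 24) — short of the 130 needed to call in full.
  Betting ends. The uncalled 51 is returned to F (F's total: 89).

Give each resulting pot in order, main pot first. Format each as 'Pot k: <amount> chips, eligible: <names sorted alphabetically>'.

Contributions (after 51 returned to F): A=89, C=24, F=89
Folded: B, D, E
Pot levels (distinct totals of non-folded players): 24, 89
Layer 1-24: 24 each from A, C, F = 24*3 = 72 chips; eligible A, C, F
Layer 25-89: 65 each from A, F = 65*2 = 130 chips; eligible A, F

Pot 1: 72 chips, eligible: A, C, F
Pot 2: 130 chips, eligible: A, F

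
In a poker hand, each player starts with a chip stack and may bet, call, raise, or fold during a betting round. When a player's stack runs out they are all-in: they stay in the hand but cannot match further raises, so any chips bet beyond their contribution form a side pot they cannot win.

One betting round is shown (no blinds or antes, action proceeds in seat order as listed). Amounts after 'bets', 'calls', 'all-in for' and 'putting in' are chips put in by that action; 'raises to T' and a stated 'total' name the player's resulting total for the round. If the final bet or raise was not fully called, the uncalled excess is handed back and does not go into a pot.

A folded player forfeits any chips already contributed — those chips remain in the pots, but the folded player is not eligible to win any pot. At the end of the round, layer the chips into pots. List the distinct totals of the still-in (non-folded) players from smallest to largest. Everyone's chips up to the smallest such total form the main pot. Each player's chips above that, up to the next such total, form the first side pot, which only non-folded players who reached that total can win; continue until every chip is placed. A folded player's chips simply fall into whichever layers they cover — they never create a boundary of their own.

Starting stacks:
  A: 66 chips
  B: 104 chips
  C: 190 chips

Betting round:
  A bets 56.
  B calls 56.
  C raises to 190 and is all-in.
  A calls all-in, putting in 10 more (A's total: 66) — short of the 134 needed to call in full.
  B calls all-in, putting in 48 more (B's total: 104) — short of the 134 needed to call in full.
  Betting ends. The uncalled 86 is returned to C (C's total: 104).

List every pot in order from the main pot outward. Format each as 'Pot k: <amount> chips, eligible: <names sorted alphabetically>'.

Contributions (after 86 returned to C): A=66, B=104, C=104
Pot levels (distinct totals of non-folded players): 66, 104
Layer 1-66: 66 each from A, B, C = 66*3 = 198 chips; eligible A, B, C
Layer 67-104: 38 each from B, C = 38*2 = 76 chips; eligible B, C

Pot 1: 198 chips, eligible: A, B, C
Pot 2: 76 chips, eligible: B, C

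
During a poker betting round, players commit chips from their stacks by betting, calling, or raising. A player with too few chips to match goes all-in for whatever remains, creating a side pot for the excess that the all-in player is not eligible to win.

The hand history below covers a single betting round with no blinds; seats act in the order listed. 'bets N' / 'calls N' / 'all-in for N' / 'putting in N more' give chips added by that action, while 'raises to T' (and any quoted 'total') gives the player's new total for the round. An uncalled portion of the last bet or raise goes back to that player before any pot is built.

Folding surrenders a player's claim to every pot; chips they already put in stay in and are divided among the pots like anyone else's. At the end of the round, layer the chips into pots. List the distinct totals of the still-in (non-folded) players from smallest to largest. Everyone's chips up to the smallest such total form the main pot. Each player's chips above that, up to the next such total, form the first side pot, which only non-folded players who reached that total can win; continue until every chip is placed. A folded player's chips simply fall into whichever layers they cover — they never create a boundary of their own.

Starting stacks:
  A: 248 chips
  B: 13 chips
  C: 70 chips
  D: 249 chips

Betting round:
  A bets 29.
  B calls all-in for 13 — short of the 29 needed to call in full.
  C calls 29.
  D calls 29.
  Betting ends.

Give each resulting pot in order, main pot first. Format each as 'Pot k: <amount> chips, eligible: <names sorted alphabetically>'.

Pot 1: 52 chips, eligible: A, B, C, D
Pot 2: 48 chips, eligible: A, C, D

Derivation:
Contributions: A=29, B=13, C=29, D=29
Pot levels (distinct totals of non-folded players): 13, 29
Layer 1-13: 13 each from A, B, C, D = 13*4 = 52 chips; eligible A, B, C, D
Layer 14-29: 16 each from A, C, D = 16*3 = 48 chips; eligible A, C, D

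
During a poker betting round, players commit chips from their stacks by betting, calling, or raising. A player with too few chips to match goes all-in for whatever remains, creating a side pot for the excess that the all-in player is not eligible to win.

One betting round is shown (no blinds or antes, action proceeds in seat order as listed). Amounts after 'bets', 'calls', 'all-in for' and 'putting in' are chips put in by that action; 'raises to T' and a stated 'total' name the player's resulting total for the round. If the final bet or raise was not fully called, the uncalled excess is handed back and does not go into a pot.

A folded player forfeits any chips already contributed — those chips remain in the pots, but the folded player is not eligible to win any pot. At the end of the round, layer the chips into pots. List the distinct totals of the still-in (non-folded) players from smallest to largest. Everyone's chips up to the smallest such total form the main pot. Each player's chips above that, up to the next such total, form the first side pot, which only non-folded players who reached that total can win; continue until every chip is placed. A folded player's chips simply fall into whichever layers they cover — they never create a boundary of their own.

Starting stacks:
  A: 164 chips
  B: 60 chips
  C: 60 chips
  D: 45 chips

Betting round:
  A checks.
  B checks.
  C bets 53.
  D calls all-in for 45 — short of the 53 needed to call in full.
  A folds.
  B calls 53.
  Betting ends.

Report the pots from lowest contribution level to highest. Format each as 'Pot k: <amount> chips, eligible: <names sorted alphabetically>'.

Contributions: B=53, C=53, D=45
Folded: A
Pot levels (distinct totals of non-folded players): 45, 53
Layer 1-45: 45 each from B, C, D = 45*3 = 135 chips; eligible B, C, D
Layer 46-53: 8 each from B, C = 8*2 = 16 chips; eligible B, C

Pot 1: 135 chips, eligible: B, C, D
Pot 2: 16 chips, eligible: B, C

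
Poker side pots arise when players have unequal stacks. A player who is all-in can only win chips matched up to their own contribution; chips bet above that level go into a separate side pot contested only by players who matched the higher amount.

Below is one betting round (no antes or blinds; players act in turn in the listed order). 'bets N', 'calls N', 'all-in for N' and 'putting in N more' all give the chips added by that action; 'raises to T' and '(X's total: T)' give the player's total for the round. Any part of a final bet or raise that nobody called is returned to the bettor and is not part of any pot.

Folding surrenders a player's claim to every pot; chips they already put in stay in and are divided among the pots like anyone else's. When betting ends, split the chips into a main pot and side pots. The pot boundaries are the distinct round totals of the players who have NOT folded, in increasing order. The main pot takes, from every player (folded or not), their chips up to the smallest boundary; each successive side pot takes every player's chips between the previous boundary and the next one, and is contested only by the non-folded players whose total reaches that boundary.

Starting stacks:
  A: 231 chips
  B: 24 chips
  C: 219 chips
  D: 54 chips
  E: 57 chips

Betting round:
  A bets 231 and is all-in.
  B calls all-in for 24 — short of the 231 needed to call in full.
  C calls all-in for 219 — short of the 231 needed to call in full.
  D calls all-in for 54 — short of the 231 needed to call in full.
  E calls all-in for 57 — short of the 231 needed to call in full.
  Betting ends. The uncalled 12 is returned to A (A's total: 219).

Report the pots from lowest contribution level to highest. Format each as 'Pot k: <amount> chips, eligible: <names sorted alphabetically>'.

Contributions (after 12 returned to A): A=219, B=24, C=219, D=54, E=57
Pot levels (distinct totals of non-folded players): 24, 54, 57, 219
Layer 1-24: 24 each from A, B, C, D, E = 24*5 = 120 chips; eligible A, B, C, D, E
Layer 25-54: 30 each from A, C, D, E = 30*4 = 120 chips; eligible A, C, D, E
Layer 55-57: 3 each from A, C, E = 3*3 = 9 chips; eligible A, C, E
Layer 58-219: 162 each from A, C = 162*2 = 324 chips; eligible A, C

Pot 1: 120 chips, eligible: A, B, C, D, E
Pot 2: 120 chips, eligible: A, C, D, E
Pot 3: 9 chips, eligible: A, C, E
Pot 4: 324 chips, eligible: A, C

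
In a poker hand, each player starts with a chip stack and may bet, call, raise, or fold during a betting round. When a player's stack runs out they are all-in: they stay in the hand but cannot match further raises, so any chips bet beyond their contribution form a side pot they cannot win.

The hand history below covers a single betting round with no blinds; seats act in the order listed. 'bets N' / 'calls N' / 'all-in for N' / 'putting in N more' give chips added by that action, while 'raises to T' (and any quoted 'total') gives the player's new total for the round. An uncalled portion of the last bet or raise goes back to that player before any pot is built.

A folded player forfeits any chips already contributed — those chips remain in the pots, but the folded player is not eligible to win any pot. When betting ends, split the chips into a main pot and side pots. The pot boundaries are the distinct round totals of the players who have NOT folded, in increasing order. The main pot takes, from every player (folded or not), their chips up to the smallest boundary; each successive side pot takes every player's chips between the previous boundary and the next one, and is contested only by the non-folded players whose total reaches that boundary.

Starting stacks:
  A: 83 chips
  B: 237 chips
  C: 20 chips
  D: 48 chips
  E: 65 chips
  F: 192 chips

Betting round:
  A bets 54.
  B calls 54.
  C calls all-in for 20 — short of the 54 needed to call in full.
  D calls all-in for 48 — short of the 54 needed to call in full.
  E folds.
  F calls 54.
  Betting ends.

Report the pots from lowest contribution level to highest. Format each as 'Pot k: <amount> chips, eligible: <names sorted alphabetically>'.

Pot 1: 100 chips, eligible: A, B, C, D, F
Pot 2: 112 chips, eligible: A, B, D, F
Pot 3: 18 chips, eligible: A, B, F

Derivation:
Contributions: A=54, B=54, C=20, D=48, F=54
Folded: E
Pot levels (distinct totals of non-folded players): 20, 48, 54
Layer 1-20: 20 each from A, B, C, D, F = 20*5 = 100 chips; eligible A, B, C, D, F
Layer 21-48: 28 each from A, B, D, F = 28*4 = 112 chips; eligible A, B, D, F
Layer 49-54: 6 each from A, B, F = 6*3 = 18 chips; eligible A, B, F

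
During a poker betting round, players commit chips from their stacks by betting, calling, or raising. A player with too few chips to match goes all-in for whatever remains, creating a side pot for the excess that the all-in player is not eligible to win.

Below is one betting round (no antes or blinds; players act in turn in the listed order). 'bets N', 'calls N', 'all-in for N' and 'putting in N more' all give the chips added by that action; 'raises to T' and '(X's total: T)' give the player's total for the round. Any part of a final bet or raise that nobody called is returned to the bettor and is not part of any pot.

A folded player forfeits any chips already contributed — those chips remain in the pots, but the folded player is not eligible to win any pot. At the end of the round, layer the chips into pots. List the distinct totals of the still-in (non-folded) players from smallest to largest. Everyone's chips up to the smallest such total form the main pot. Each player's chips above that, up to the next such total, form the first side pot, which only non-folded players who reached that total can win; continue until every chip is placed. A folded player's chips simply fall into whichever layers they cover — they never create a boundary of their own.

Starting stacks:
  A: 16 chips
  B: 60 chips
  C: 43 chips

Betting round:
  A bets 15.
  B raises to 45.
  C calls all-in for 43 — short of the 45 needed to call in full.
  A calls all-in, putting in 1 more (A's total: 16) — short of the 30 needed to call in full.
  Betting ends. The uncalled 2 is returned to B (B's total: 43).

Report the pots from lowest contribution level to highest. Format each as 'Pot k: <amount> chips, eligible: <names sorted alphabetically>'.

Pot 1: 48 chips, eligible: A, B, C
Pot 2: 54 chips, eligible: B, C

Derivation:
Contributions (after 2 returned to B): A=16, B=43, C=43
Pot levels (distinct totals of non-folded players): 16, 43
Layer 1-16: 16 each from A, B, C = 16*3 = 48 chips; eligible A, B, C
Layer 17-43: 27 each from B, C = 27*2 = 54 chips; eligible B, C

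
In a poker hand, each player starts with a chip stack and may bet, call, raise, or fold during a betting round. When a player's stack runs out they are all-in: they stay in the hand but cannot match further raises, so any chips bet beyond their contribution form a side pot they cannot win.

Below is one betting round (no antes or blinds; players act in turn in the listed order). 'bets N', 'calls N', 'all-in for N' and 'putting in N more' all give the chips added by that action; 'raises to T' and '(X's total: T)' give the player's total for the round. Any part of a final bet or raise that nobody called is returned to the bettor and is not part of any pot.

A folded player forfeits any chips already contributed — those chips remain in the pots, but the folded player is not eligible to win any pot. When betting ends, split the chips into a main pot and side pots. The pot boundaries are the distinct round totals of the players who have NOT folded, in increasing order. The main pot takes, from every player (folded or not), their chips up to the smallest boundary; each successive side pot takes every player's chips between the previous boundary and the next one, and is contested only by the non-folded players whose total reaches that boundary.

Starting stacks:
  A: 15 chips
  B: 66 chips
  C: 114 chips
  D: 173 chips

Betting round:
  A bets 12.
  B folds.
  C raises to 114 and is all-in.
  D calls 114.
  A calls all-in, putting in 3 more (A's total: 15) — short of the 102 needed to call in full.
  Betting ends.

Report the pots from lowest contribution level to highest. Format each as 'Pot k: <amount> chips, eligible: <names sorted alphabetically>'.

Pot 1: 45 chips, eligible: A, C, D
Pot 2: 198 chips, eligible: C, D

Derivation:
Contributions: A=15, C=114, D=114
Folded: B
Pot levels (distinct totals of non-folded players): 15, 114
Layer 1-15: 15 each from A, C, D = 15*3 = 45 chips; eligible A, C, D
Layer 16-114: 99 each from C, D = 99*2 = 198 chips; eligible C, D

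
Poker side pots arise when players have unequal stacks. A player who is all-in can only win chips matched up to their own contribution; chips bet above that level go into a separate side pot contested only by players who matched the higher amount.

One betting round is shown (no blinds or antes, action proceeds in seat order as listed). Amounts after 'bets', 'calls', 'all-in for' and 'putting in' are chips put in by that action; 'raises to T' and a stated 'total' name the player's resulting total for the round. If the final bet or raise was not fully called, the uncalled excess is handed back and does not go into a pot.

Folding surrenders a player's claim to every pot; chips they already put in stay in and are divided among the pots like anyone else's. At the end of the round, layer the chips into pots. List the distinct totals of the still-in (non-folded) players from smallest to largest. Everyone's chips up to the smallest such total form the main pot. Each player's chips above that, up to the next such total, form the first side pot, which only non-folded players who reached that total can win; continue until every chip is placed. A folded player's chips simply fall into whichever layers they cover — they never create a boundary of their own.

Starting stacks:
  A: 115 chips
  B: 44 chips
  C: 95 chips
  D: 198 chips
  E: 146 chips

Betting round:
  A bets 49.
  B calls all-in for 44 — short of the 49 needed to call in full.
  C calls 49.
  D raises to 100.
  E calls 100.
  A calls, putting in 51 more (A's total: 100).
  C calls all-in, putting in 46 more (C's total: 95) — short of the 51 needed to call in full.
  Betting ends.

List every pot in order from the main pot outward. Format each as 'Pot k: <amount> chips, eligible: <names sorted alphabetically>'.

Pot 1: 220 chips, eligible: A, B, C, D, E
Pot 2: 204 chips, eligible: A, C, D, E
Pot 3: 15 chips, eligible: A, D, E

Derivation:
Contributions: A=100, B=44, C=95, D=100, E=100
Pot levels (distinct totals of non-folded players): 44, 95, 100
Layer 1-44: 44 each from A, B, C, D, E = 44*5 = 220 chips; eligible A, B, C, D, E
Layer 45-95: 51 each from A, C, D, E = 51*4 = 204 chips; eligible A, C, D, E
Layer 96-100: 5 each from A, D, E = 5*3 = 15 chips; eligible A, D, E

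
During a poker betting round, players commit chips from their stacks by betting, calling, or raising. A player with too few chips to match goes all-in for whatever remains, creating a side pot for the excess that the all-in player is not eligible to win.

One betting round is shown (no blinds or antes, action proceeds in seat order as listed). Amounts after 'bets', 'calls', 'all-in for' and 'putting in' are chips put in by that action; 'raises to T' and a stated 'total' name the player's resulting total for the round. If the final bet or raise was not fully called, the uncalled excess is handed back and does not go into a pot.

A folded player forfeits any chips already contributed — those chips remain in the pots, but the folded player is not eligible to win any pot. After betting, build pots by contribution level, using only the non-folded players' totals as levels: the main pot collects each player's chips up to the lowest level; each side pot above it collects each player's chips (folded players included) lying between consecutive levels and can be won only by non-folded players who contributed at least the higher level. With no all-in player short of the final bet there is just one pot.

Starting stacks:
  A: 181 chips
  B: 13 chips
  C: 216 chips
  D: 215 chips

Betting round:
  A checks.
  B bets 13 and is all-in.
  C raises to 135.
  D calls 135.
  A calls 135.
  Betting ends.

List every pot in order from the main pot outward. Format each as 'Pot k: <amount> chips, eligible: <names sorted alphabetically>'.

Contributions: A=135, B=13, C=135, D=135
Pot levels (distinct totals of non-folded players): 13, 135
Layer 1-13: 13 each from A, B, C, D = 13*4 = 52 chips; eligible A, B, C, D
Layer 14-135: 122 each from A, C, D = 122*3 = 366 chips; eligible A, C, D

Pot 1: 52 chips, eligible: A, B, C, D
Pot 2: 366 chips, eligible: A, C, D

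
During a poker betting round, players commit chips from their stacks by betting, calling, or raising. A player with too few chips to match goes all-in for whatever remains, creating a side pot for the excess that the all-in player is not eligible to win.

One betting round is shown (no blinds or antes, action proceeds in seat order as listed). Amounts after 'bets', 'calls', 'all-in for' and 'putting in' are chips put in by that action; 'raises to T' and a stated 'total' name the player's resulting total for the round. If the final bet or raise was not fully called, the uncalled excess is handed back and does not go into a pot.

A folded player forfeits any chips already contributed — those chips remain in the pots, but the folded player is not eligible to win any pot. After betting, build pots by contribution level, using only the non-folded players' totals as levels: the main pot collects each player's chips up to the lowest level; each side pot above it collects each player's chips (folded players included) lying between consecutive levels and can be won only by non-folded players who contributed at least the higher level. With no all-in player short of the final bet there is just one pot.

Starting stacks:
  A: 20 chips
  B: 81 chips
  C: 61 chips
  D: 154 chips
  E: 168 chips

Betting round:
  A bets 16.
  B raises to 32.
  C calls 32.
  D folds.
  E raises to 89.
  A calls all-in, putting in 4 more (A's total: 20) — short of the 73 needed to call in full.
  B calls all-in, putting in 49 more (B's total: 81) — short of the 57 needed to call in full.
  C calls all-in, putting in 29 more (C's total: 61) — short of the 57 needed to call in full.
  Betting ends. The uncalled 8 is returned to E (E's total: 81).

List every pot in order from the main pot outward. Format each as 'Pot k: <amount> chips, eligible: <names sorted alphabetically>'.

Contributions (after 8 returned to E): A=20, B=81, C=61, E=81
Folded: D
Pot levels (distinct totals of non-folded players): 20, 61, 81
Layer 1-20: 20 each from A, B, C, E = 20*4 = 80 chips; eligible A, B, C, E
Layer 21-61: 41 each from B, C, E = 41*3 = 123 chips; eligible B, C, E
Layer 62-81: 20 each from B, E = 20*2 = 40 chips; eligible B, E

Pot 1: 80 chips, eligible: A, B, C, E
Pot 2: 123 chips, eligible: B, C, E
Pot 3: 40 chips, eligible: B, E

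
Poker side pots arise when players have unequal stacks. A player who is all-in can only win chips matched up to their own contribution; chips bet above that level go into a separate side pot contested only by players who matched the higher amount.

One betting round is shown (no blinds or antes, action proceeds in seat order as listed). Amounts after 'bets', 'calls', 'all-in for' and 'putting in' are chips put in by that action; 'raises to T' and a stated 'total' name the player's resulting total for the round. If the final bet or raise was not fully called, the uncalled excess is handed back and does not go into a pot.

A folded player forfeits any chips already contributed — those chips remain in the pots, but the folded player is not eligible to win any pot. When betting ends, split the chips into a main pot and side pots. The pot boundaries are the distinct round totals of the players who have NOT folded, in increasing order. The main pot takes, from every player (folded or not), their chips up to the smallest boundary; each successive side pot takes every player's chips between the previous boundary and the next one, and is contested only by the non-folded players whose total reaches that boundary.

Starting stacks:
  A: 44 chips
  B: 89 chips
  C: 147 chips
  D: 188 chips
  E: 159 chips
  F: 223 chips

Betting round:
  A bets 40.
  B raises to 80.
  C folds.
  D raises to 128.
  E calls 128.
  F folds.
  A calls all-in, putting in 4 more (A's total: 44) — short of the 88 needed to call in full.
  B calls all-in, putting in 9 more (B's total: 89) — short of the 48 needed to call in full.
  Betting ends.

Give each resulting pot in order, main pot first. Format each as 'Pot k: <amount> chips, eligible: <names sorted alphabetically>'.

Contributions: A=44, B=89, D=128, E=128
Folded: C, F
Pot levels (distinct totals of non-folded players): 44, 89, 128
Layer 1-44: 44 each from A, B, D, E = 44*4 = 176 chips; eligible A, B, D, E
Layer 45-89: 45 each from B, D, E = 45*3 = 135 chips; eligible B, D, E
Layer 90-128: 39 each from D, E = 39*2 = 78 chips; eligible D, E

Pot 1: 176 chips, eligible: A, B, D, E
Pot 2: 135 chips, eligible: B, D, E
Pot 3: 78 chips, eligible: D, E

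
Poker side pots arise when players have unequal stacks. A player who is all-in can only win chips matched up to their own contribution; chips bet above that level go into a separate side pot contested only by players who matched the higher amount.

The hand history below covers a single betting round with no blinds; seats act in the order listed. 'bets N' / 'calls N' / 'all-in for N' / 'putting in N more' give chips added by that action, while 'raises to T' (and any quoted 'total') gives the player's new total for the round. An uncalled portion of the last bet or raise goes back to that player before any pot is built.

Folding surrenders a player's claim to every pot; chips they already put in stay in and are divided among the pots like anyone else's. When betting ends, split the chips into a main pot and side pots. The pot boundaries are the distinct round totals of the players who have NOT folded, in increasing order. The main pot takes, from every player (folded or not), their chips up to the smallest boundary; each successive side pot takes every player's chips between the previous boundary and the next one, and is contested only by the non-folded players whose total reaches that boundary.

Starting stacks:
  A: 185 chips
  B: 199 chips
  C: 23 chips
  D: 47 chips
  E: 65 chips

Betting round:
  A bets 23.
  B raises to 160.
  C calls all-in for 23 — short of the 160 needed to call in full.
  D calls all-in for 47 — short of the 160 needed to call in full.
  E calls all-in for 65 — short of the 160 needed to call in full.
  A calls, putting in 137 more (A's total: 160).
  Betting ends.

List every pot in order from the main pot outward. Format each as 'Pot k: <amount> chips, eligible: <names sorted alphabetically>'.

Contributions: A=160, B=160, C=23, D=47, E=65
Pot levels (distinct totals of non-folded players): 23, 47, 65, 160
Layer 1-23: 23 each from A, B, C, D, E = 23*5 = 115 chips; eligible A, B, C, D, E
Layer 24-47: 24 each from A, B, D, E = 24*4 = 96 chips; eligible A, B, D, E
Layer 48-65: 18 each from A, B, E = 18*3 = 54 chips; eligible A, B, E
Layer 66-160: 95 each from A, B = 95*2 = 190 chips; eligible A, B

Pot 1: 115 chips, eligible: A, B, C, D, E
Pot 2: 96 chips, eligible: A, B, D, E
Pot 3: 54 chips, eligible: A, B, E
Pot 4: 190 chips, eligible: A, B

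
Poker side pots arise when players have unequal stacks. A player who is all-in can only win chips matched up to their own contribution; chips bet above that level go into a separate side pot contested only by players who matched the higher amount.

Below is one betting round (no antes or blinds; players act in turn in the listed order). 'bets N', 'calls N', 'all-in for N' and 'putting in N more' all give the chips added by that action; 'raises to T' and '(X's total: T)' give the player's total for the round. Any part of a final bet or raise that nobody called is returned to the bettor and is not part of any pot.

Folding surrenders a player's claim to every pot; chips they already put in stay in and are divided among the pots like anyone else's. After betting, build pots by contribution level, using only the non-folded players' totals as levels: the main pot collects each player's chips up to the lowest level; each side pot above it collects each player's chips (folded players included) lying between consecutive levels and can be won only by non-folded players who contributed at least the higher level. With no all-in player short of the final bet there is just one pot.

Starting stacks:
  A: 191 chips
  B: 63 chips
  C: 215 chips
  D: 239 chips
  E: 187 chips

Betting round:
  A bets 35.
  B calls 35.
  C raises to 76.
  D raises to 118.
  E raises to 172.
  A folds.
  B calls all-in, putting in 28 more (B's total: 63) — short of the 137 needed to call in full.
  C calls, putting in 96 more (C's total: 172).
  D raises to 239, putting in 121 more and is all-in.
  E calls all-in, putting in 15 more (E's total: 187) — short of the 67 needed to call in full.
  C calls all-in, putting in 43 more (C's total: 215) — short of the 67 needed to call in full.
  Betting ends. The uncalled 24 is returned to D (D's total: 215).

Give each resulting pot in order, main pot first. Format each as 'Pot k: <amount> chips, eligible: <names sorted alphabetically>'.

Contributions (after 24 returned to D): A=35, B=63, C=215, D=215, E=187
Folded: A
Pot levels (distinct totals of non-folded players): 63, 187, 215
Layer 1-63: A 35 + B 63 + C 63 + D 63 + E 63 = 287 chips; eligible B, C, D, E
Layer 64-187: 124 each from C, D, E = 124*3 = 372 chips; eligible C, D, E
Layer 188-215: 28 each from C, D = 28*2 = 56 chips; eligible C, D

Pot 1: 287 chips, eligible: B, C, D, E
Pot 2: 372 chips, eligible: C, D, E
Pot 3: 56 chips, eligible: C, D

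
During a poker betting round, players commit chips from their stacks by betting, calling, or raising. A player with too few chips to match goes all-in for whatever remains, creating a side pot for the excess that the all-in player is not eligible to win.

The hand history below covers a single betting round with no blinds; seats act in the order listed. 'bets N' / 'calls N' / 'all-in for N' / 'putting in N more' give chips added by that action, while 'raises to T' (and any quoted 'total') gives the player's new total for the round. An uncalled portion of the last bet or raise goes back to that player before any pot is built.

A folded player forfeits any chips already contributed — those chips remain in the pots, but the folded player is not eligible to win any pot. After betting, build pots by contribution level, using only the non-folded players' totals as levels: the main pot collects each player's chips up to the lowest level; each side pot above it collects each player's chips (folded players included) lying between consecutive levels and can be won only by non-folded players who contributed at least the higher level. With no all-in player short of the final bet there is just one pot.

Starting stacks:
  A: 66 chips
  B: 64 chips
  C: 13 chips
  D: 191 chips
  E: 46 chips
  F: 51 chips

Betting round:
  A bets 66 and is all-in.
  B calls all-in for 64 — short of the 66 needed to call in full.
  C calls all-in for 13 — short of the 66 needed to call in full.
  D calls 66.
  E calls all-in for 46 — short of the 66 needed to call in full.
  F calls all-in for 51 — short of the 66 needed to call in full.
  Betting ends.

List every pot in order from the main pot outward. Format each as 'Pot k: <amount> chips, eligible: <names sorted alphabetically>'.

Pot 1: 78 chips, eligible: A, B, C, D, E, F
Pot 2: 165 chips, eligible: A, B, D, E, F
Pot 3: 20 chips, eligible: A, B, D, F
Pot 4: 39 chips, eligible: A, B, D
Pot 5: 4 chips, eligible: A, D

Derivation:
Contributions: A=66, B=64, C=13, D=66, E=46, F=51
Pot levels (distinct totals of non-folded players): 13, 46, 51, 64, 66
Layer 1-13: 13 each from A, B, C, D, E, F = 13*6 = 78 chips; eligible A, B, C, D, E, F
Layer 14-46: 33 each from A, B, D, E, F = 33*5 = 165 chips; eligible A, B, D, E, F
Layer 47-51: 5 each from A, B, D, F = 5*4 = 20 chips; eligible A, B, D, F
Layer 52-64: 13 each from A, B, D = 13*3 = 39 chips; eligible A, B, D
Layer 65-66: 2 each from A, D = 2*2 = 4 chips; eligible A, D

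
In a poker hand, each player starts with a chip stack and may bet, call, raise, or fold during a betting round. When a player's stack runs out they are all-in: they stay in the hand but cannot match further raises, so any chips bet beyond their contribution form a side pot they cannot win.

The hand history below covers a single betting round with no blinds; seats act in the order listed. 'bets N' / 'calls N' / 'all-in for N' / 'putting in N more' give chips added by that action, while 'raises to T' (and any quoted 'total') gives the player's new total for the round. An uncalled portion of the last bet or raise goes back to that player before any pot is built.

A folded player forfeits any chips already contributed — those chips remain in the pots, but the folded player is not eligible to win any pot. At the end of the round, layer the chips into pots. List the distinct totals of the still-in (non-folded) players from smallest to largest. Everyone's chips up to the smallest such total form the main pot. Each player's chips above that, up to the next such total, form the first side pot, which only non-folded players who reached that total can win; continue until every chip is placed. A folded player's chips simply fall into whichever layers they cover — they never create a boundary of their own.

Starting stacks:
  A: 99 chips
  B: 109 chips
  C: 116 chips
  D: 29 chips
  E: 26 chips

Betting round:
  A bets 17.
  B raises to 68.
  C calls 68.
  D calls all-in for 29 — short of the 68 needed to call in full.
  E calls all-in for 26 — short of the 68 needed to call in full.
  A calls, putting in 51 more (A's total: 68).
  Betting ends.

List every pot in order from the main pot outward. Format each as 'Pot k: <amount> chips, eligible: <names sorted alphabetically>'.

Pot 1: 130 chips, eligible: A, B, C, D, E
Pot 2: 12 chips, eligible: A, B, C, D
Pot 3: 117 chips, eligible: A, B, C

Derivation:
Contributions: A=68, B=68, C=68, D=29, E=26
Pot levels (distinct totals of non-folded players): 26, 29, 68
Layer 1-26: 26 each from A, B, C, D, E = 26*5 = 130 chips; eligible A, B, C, D, E
Layer 27-29: 3 each from A, B, C, D = 3*4 = 12 chips; eligible A, B, C, D
Layer 30-68: 39 each from A, B, C = 39*3 = 117 chips; eligible A, B, C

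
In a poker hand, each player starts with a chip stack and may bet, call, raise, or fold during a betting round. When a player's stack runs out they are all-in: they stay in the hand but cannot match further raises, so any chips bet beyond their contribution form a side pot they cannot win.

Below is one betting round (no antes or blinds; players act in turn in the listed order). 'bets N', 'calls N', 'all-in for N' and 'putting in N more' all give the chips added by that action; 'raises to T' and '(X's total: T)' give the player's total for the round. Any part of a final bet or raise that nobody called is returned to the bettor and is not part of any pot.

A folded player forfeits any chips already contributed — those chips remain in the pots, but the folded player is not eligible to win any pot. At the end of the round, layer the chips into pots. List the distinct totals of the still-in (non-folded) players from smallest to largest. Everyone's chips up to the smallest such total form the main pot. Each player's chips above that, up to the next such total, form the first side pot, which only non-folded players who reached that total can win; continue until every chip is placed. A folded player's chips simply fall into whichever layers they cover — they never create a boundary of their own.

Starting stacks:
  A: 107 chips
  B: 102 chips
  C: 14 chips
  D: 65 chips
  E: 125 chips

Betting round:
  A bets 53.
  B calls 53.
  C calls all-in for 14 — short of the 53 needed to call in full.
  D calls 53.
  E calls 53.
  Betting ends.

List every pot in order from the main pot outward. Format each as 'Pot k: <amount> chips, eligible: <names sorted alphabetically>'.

Pot 1: 70 chips, eligible: A, B, C, D, E
Pot 2: 156 chips, eligible: A, B, D, E

Derivation:
Contributions: A=53, B=53, C=14, D=53, E=53
Pot levels (distinct totals of non-folded players): 14, 53
Layer 1-14: 14 each from A, B, C, D, E = 14*5 = 70 chips; eligible A, B, C, D, E
Layer 15-53: 39 each from A, B, D, E = 39*4 = 156 chips; eligible A, B, D, E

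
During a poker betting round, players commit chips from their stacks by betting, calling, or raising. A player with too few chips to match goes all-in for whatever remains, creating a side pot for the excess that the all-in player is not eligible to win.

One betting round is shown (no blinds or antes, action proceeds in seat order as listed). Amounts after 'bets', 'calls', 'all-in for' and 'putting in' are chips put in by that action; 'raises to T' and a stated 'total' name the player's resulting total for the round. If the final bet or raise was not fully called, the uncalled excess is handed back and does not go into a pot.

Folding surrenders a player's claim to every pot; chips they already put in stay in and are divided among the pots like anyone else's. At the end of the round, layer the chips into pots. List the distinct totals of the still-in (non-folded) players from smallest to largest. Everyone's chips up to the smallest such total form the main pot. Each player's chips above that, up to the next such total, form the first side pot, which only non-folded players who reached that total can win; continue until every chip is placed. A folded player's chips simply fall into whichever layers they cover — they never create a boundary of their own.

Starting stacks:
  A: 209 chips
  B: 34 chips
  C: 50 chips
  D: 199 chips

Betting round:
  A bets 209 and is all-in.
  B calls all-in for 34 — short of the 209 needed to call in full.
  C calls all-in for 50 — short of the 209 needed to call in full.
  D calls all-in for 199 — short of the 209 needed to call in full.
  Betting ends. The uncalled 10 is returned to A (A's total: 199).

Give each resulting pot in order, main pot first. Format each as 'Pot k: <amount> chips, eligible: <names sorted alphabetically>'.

Pot 1: 136 chips, eligible: A, B, C, D
Pot 2: 48 chips, eligible: A, C, D
Pot 3: 298 chips, eligible: A, D

Derivation:
Contributions (after 10 returned to A): A=199, B=34, C=50, D=199
Pot levels (distinct totals of non-folded players): 34, 50, 199
Layer 1-34: 34 each from A, B, C, D = 34*4 = 136 chips; eligible A, B, C, D
Layer 35-50: 16 each from A, C, D = 16*3 = 48 chips; eligible A, C, D
Layer 51-199: 149 each from A, D = 149*2 = 298 chips; eligible A, D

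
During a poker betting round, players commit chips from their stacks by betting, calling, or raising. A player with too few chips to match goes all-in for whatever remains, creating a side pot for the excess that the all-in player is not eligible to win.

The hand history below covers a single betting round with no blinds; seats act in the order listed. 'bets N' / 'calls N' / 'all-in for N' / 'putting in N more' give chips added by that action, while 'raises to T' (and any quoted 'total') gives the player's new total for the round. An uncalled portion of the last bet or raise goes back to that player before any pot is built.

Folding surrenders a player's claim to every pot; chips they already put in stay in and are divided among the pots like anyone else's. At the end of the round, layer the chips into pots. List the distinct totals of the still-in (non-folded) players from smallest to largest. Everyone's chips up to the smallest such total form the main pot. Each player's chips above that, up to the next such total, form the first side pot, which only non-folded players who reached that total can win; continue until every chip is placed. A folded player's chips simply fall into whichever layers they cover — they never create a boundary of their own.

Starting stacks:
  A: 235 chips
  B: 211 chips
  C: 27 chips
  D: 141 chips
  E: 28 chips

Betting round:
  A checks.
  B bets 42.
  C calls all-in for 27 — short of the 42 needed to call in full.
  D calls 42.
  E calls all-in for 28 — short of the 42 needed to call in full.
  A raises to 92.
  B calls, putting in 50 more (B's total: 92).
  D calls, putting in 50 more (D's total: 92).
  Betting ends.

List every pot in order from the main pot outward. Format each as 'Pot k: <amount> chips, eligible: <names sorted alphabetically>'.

Pot 1: 135 chips, eligible: A, B, C, D, E
Pot 2: 4 chips, eligible: A, B, D, E
Pot 3: 192 chips, eligible: A, B, D

Derivation:
Contributions: A=92, B=92, C=27, D=92, E=28
Pot levels (distinct totals of non-folded players): 27, 28, 92
Layer 1-27: 27 each from A, B, C, D, E = 27*5 = 135 chips; eligible A, B, C, D, E
Layer 28-28: 1 each from A, B, D, E = 1*4 = 4 chips; eligible A, B, D, E
Layer 29-92: 64 each from A, B, D = 64*3 = 192 chips; eligible A, B, D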